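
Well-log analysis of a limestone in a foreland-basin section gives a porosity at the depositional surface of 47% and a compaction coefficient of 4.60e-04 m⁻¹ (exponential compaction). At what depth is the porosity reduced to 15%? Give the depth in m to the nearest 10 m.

Working in km (1 km = 1000 m; β in km⁻¹ = β in m⁻¹ × 1000):
Invert Athy's law: d = ln(φ₀/φ) / β
d = ln(0.47/0.15) / 0.46 = ln(3.133) / 0.46 = 1.1421 / 0.46 = 2.483 km

2480 m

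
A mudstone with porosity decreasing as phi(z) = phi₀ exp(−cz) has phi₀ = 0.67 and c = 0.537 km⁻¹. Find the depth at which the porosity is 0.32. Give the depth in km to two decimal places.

1.38 km

Invert Athy's law: z = ln(phi₀/phi) / c
z = ln(0.67/0.32) / 0.537 = ln(2.094) / 0.537 = 0.7390 / 0.537 = 1.376 km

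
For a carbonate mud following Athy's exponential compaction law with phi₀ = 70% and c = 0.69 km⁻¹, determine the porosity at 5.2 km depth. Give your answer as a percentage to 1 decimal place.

1.9%

phi = phi₀·exp(−c·d) = 0.7 × exp(−0.69 × 5.2) = 0.7 × exp(−3.588)
  = 0.7 × 0.0277 = 0.0194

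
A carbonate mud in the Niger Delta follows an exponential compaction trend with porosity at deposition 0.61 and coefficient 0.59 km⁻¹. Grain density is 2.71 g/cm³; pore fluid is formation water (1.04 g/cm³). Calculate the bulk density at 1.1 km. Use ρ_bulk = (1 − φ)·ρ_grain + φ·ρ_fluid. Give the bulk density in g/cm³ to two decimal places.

Porosity at depth: n = 0.61·exp(−0.59×1.1) = 0.61×0.5226 = 0.3188
Bulk density: ρ_b = (1−n)ρ_g + n·ρ_f = 0.6812×2.71 + 0.3188×1.04
       = 1.846 + 0.332 = 2.178 g/cm³

2.18 g/cm³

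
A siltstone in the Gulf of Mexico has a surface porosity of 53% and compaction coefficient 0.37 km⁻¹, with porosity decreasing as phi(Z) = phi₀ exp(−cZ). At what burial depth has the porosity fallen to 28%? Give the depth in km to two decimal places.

Invert Athy's law: Z = ln(phi₀/phi) / c
Z = ln(0.53/0.28) / 0.37 = ln(1.893) / 0.37 = 0.6381 / 0.37 = 1.725 km

1.72 km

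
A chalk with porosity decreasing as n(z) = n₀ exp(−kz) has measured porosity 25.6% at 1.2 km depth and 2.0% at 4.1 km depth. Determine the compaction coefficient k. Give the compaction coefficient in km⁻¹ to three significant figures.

Athy: n(z) = n₀ e^(−kz) ⇒ n₁/n₂ = e^{k(z₂−z₁)} ⇒ k = ln(n₁/n₂)/(z₂−z₁)
k = ln(0.256/0.02) / (4.1 − 1.2) = ln(12.8) / 2.9 = 2.5494 / 2.9 = 0.8791 km⁻¹

0.879 km⁻¹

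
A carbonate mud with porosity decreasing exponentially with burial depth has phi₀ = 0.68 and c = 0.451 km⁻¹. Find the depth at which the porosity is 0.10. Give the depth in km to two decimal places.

4.25 km

Invert Athy's law: z = ln(phi₀/phi) / c
z = ln(0.68/0.1) / 0.451 = ln(6.8) / 0.451 = 1.9169 / 0.451 = 4.250 km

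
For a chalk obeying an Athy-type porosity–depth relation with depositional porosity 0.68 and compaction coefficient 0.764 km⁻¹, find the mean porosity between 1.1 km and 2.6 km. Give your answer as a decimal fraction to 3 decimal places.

0.175

⟨phi⟩ = (1/(d₂−d₁)) ∫ phi₀ e^(−cd) dd = phi₀·(e^(−c·d₁) − e^(−c·d₂)) / (c·(d₂−d₁))
e^(−0.764×1.1) = 0.4315; e^(−0.764×2.6) = 0.1372
⟨phi⟩ = 0.68 × (0.4315 − 0.1372) / (0.764 × 1.5) = 0.68 × 0.2568 = 0.1747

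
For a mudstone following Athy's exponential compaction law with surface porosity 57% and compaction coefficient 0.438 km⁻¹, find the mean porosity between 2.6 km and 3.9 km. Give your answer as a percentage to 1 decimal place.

⟨φ⟩ = (1/(d₂−d₁)) ∫ φ₀ e^(−cd) dd = φ₀·(e^(−c·d₁) − e^(−c·d₂)) / (c·(d₂−d₁))
e^(−0.438×2.6) = 0.3202; e^(−0.438×3.9) = 0.1812
⟨φ⟩ = 0.57 × (0.3202 − 0.1812) / (0.438 × 1.3) = 0.57 × 0.2441 = 0.1392

13.9%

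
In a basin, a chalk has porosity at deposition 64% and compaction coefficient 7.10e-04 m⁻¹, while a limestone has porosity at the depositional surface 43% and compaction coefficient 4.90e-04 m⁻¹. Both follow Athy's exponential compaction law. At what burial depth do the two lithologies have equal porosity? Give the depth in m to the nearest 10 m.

Working in km (1 km = 1000 m; β in km⁻¹ = β in m⁻¹ × 1000):
Set n₀ₐ e^(−βₐd) = n₀ᵦ e^(−βᵦd) ⇒ ln(n₀ₐ/n₀ᵦ) = (βₐ − βᵦ)·d
d = ln(0.64/0.43) / (0.71 − 0.49) = 0.3977 / 0.22 = 1.808 km

1810 m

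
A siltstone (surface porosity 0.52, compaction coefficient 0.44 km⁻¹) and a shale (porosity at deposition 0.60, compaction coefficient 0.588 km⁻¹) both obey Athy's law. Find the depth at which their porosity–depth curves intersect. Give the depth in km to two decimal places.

Set n₀ₐ e^(−cₐd) = n₀ᵦ e^(−cᵦd) ⇒ ln(n₀ₐ/n₀ᵦ) = (cₐ − cᵦ)·d
d = ln(0.52/0.6) / (0.44 − 0.588) = -0.1431 / -0.148 = 0.967 km

0.97 km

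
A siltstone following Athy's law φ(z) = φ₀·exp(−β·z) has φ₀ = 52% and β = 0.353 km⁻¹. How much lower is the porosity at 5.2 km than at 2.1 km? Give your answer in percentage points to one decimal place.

φ(2.1) = 0.52·e^(−0.353×2.1) = 0.2478
φ(5.2) = 0.52·e^(−0.353×5.2) = 0.0829
Δφ = 0.2478 − 0.0829 = 0.1648

16.5 percentage points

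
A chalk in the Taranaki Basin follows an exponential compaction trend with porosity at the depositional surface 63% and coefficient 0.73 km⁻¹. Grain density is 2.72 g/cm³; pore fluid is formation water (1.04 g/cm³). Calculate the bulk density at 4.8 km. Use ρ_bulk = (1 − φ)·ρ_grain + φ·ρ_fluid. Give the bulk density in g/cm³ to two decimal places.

2.69 g/cm³

Porosity at depth: φ = 0.63·exp(−0.73×4.8) = 0.63×0.0301 = 0.0189
Bulk density: ρ_b = (1−φ)ρ_g + φ·ρ_f = 0.9811×2.72 + 0.0189×1.04
       = 2.668 + 0.020 = 2.688 g/cm³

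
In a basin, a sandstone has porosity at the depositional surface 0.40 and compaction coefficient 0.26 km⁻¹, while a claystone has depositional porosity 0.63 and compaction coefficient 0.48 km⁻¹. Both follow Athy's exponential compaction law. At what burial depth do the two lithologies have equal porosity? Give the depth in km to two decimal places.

Set φ₀ₐ e^(−βₐd) = φ₀ᵦ e^(−βᵦd) ⇒ ln(φ₀ₐ/φ₀ᵦ) = (βₐ − βᵦ)·d
d = ln(0.4/0.63) / (0.26 − 0.48) = -0.4543 / -0.22 = 2.065 km

2.06 km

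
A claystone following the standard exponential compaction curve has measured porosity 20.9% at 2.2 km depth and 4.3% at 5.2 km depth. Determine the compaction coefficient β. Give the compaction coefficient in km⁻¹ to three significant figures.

Athy: n(Z) = n₀ e^(−βZ) ⇒ n₁/n₂ = e^{β(Z₂−Z₁)} ⇒ β = ln(n₁/n₂)/(Z₂−Z₁)
β = ln(0.209/0.043) / (5.2 − 2.2) = ln(4.86) / 3 = 1.5811 / 3 = 0.527 km⁻¹

0.527 km⁻¹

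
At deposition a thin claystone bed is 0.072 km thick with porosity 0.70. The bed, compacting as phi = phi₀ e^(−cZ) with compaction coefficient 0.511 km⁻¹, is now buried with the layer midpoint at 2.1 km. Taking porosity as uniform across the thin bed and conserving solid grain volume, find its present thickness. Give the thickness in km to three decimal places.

Porosity at 2.1 km: phi = 0.7·exp(−0.511×2.1) = 0.2394
Solid-volume conservation: h(1−phi) = h₀(1−phi₀) ⇒ h = h₀·(1−phi₀)/(1−phi)
h = 0.072 × (1 − 0.7)/(1 − 0.2394) = 0.072 × 0.3944 = 0.0284 km

0.028 km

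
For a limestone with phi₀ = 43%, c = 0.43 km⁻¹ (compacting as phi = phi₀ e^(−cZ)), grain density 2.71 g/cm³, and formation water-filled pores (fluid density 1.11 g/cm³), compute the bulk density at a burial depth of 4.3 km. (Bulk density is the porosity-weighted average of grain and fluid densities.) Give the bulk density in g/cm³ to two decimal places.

2.60 g/cm³

Porosity at depth: phi = 0.43·exp(−0.43×4.3) = 0.43×0.1574 = 0.0677
Bulk density: ρ_b = (1−phi)ρ_g + phi·ρ_f = 0.9323×2.71 + 0.0677×1.11
       = 2.527 + 0.075 = 2.602 g/cm³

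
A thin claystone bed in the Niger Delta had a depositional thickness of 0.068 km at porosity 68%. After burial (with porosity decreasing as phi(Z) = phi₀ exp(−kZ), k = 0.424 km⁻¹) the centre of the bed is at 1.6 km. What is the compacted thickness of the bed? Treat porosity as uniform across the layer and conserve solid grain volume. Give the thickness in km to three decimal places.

0.033 km

Porosity at 1.6 km: phi = 0.68·exp(−0.424×1.6) = 0.3451
Solid-volume conservation: h(1−phi) = h₀(1−phi₀) ⇒ h = h₀·(1−phi₀)/(1−phi)
h = 0.068 × (1 − 0.68)/(1 − 0.3451) = 0.068 × 0.4886 = 0.0332 km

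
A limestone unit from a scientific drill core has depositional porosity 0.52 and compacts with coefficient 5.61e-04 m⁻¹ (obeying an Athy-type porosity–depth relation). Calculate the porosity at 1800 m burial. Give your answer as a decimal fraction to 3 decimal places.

0.189

Working in km (1 km = 1000 m; k in km⁻¹ = k in m⁻¹ × 1000):
φ = φ₀·exp(−k·d) = 0.52 × exp(−0.561 × 1.8) = 0.52 × exp(−1.01)
  = 0.52 × 0.3643 = 0.1894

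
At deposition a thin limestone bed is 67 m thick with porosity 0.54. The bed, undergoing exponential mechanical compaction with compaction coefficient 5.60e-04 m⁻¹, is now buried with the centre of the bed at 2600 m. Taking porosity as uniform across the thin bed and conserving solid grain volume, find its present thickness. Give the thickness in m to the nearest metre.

Working in km (1 km = 1000 m; c in km⁻¹ = c in m⁻¹ × 1000):
Porosity at 2.6 km: phi = 0.54·exp(−0.56×2.6) = 0.1259
Solid-volume conservation: h(1−phi) = h₀(1−phi₀) ⇒ h = h₀·(1−phi₀)/(1−phi)
h = 0.067 × (1 − 0.54)/(1 − 0.1259) = 0.067 × 0.5263 = 0.0353 km

35 m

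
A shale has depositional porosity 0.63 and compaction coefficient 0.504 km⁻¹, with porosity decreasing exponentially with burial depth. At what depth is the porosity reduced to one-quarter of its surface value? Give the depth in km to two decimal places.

phi/phi₀ = 1/4 ⇒ exp(−k·d) = 1/4 ⇒ d = ln(4) / k
d = 1.3863 / 0.504 = 2.751 km

2.75 km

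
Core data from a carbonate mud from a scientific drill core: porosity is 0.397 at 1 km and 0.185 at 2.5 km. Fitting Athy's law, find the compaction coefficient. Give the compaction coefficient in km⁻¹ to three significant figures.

Athy: phi(z) = phi₀ e^(−kz) ⇒ phi₁/phi₂ = e^{k(z₂−z₁)} ⇒ k = ln(phi₁/phi₂)/(z₂−z₁)
k = ln(0.397/0.185) / (2.5 − 1) = ln(2.146) / 1.5 = 0.7636 / 1.5 = 0.5091 km⁻¹

0.509 km⁻¹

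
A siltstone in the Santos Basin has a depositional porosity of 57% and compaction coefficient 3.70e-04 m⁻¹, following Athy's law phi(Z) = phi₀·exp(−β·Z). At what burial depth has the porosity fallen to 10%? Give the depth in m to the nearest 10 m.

4700 m

Working in km (1 km = 1000 m; β in km⁻¹ = β in m⁻¹ × 1000):
Invert Athy's law: Z = ln(phi₀/phi) / β
Z = ln(0.57/0.1) / 0.37 = ln(5.7) / 0.37 = 1.7405 / 0.37 = 4.704 km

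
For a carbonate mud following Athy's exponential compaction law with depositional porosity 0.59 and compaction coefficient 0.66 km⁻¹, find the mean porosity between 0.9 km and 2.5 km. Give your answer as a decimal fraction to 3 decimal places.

0.201

⟨φ⟩ = (1/(z₂−z₁)) ∫ φ₀ e^(−kz) dz = φ₀·(e^(−k·z₁) − e^(−k·z₂)) / (k·(z₂−z₁))
e^(−0.66×0.9) = 0.5521; e^(−0.66×2.5) = 0.1920
⟨φ⟩ = 0.59 × (0.5521 − 0.1920) / (0.66 × 1.6) = 0.59 × 0.3410 = 0.2012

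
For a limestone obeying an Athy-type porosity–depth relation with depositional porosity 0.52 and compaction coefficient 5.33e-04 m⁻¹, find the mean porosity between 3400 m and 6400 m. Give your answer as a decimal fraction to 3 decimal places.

Working in km (1 km = 1000 m; c in km⁻¹ = c in m⁻¹ × 1000):
⟨n⟩ = (1/(d₂−d₁)) ∫ n₀ e^(−cd) dd = n₀·(e^(−c·d₁) − e^(−c·d₂)) / (c·(d₂−d₁))
e^(−0.533×3.4) = 0.1633; e^(−0.533×6.4) = 0.0330
⟨n⟩ = 0.52 × (0.1633 − 0.0330) / (0.533 × 3) = 0.52 × 0.0815 = 0.0424

0.042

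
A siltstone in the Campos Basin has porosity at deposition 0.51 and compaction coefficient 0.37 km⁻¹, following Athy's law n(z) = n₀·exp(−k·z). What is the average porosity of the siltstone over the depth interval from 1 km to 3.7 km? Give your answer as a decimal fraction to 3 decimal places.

0.223

⟨n⟩ = (1/(z₂−z₁)) ∫ n₀ e^(−kz) dz = n₀·(e^(−k·z₁) − e^(−k·z₂)) / (k·(z₂−z₁))
e^(−0.37×1) = 0.6907; e^(−0.37×3.7) = 0.2544
⟨n⟩ = 0.51 × (0.6907 − 0.2544) / (0.37 × 2.7) = 0.51 × 0.4368 = 0.2228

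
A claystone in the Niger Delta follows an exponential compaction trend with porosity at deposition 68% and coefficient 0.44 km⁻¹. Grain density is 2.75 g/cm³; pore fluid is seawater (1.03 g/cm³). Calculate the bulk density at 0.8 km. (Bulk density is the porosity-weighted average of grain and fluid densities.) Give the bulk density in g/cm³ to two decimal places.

1.93 g/cm³

Porosity at depth: φ = 0.68·exp(−0.44×0.8) = 0.68×0.7033 = 0.4782
Bulk density: ρ_b = (1−φ)ρ_g + φ·ρ_f = 0.5218×2.75 + 0.4782×1.03
       = 1.435 + 0.493 = 1.927 g/cm³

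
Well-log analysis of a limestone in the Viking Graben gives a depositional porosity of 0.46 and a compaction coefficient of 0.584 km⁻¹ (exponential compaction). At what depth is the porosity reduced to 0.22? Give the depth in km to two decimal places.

Invert Athy's law: Z = ln(φ₀/φ) / k
Z = ln(0.46/0.22) / 0.584 = ln(2.091) / 0.584 = 0.7376 / 0.584 = 1.263 km

1.26 km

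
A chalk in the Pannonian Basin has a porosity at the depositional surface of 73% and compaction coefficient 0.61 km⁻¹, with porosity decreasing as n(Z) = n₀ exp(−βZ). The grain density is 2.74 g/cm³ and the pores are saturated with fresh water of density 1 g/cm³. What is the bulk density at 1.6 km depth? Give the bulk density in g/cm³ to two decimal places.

2.26 g/cm³

Porosity at depth: n = 0.73·exp(−0.61×1.6) = 0.73×0.3768 = 0.2751
Bulk density: ρ_b = (1−n)ρ_g + n·ρ_f = 0.7249×2.74 + 0.2751×1
       = 1.986 + 0.275 = 2.261 g/cm³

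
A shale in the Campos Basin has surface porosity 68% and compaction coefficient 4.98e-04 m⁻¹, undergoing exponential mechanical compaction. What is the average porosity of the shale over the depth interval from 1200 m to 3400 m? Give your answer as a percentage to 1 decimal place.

22.7%

Working in km (1 km = 1000 m; k in km⁻¹ = k in m⁻¹ × 1000):
⟨n⟩ = (1/(d₂−d₁)) ∫ n₀ e^(−kd) dd = n₀·(e^(−k·d₁) − e^(−k·d₂)) / (k·(d₂−d₁))
e^(−0.498×1.2) = 0.5501; e^(−0.498×3.4) = 0.1839
⟨n⟩ = 0.68 × (0.5501 − 0.1839) / (0.498 × 2.2) = 0.68 × 0.3342 = 0.2273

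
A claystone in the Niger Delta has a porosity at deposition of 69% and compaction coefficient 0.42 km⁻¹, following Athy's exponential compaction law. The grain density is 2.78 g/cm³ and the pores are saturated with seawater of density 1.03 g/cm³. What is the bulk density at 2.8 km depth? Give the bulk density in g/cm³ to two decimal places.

Porosity at depth: phi = 0.69·exp(−0.42×2.8) = 0.69×0.3085 = 0.2129
Bulk density: ρ_b = (1−phi)ρ_g + phi·ρ_f = 0.7871×2.78 + 0.2129×1.03
       = 2.188 + 0.219 = 2.407 g/cm³

2.41 g/cm³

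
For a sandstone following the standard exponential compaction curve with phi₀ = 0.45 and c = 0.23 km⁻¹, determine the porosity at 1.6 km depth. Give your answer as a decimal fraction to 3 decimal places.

phi = phi₀·exp(−c·d) = 0.45 × exp(−0.23 × 1.6) = 0.45 × exp(−0.368)
  = 0.45 × 0.6921 = 0.3115

0.311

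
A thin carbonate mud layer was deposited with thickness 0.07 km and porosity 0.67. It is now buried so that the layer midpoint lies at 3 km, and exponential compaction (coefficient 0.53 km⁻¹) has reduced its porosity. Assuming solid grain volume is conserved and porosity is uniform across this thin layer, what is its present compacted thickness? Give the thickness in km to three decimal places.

Porosity at 3 km: φ = 0.67·exp(−0.53×3) = 0.1366
Solid-volume conservation: h(1−φ) = h₀(1−φ₀) ⇒ h = h₀·(1−φ₀)/(1−φ)
h = 0.07 × (1 − 0.67)/(1 − 0.1366) = 0.07 × 0.3822 = 0.0268 km

0.027 km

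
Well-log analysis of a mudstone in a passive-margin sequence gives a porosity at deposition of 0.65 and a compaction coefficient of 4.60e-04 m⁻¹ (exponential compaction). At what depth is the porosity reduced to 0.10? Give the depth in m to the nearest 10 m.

Working in km (1 km = 1000 m; k in km⁻¹ = k in m⁻¹ × 1000):
Invert Athy's law: z = ln(phi₀/phi) / k
z = ln(0.65/0.1) / 0.46 = ln(6.5) / 0.46 = 1.8718 / 0.46 = 4.069 km

4070 m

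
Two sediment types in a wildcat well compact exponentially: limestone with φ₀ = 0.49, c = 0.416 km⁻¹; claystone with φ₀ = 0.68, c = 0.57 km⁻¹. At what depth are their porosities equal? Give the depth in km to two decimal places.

2.13 km

Set φ₀ₐ e^(−cₐz) = φ₀ᵦ e^(−cᵦz) ⇒ ln(φ₀ₐ/φ₀ᵦ) = (cₐ − cᵦ)·z
z = ln(0.49/0.68) / (0.416 − 0.57) = -0.3277 / -0.154 = 2.128 km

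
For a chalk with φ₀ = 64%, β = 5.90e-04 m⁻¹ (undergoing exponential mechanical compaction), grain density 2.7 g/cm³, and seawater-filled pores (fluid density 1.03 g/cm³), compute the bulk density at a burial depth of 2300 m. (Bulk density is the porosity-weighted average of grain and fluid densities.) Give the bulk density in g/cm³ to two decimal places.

2.42 g/cm³

Working in km (1 km = 1000 m; β in km⁻¹ = β in m⁻¹ × 1000):
Porosity at depth: φ = 0.64·exp(−0.59×2.3) = 0.64×0.2574 = 0.1648
Bulk density: ρ_b = (1−φ)ρ_g + φ·ρ_f = 0.8352×2.7 + 0.1648×1.03
       = 2.255 + 0.170 = 2.425 g/cm³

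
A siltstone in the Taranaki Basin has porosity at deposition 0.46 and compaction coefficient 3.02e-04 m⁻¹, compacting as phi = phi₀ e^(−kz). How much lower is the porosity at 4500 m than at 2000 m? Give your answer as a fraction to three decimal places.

0.133

Working in km (1 km = 1000 m; k in km⁻¹ = k in m⁻¹ × 1000):
phi(2) = 0.46·e^(−0.302×2) = 0.2514
phi(4.5) = 0.46·e^(−0.302×4.5) = 0.1182
Δphi = 0.2514 − 0.1182 = 0.1333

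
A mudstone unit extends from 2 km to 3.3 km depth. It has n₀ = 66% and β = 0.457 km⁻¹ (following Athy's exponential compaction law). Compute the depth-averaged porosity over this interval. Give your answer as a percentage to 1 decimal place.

⟨n⟩ = (1/(z₂−z₁)) ∫ n₀ e^(−βz) dz = n₀·(e^(−β·z₁) − e^(−β·z₂)) / (β·(z₂−z₁))
e^(−0.457×2) = 0.4009; e^(−0.457×3.3) = 0.2213
⟨n⟩ = 0.66 × (0.4009 − 0.2213) / (0.457 × 1.3) = 0.66 × 0.3023 = 0.1995

20.0%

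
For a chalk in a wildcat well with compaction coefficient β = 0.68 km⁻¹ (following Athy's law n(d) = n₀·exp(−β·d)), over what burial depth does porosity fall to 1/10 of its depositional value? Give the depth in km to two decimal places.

3.39 km

n/n₀ = 1/10 ⇒ exp(−β·d) = 1/10 ⇒ d = ln(10) / β
d = 2.3026 / 0.68 = 3.386 km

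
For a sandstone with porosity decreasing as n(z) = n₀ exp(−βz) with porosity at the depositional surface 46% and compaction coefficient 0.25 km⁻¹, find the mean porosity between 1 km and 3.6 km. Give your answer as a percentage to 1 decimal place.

⟨n⟩ = (1/(z₂−z₁)) ∫ n₀ e^(−βz) dz = n₀·(e^(−β·z₁) − e^(−β·z₂)) / (β·(z₂−z₁))
e^(−0.25×1) = 0.7788; e^(−0.25×3.6) = 0.4066
⟨n⟩ = 0.46 × (0.7788 − 0.4066) / (0.25 × 2.6) = 0.46 × 0.5727 = 0.2634

26.3%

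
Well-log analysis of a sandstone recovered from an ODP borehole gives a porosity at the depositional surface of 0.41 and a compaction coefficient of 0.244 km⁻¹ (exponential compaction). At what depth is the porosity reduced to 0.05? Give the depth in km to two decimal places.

Invert Athy's law: d = ln(n₀/n) / c
d = ln(0.41/0.05) / 0.244 = ln(8.2) / 0.244 = 2.1041 / 0.244 = 8.624 km

8.62 km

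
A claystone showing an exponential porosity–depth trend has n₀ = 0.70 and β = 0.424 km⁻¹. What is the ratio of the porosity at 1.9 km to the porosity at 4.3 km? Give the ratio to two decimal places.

n(z₁)/n(z₂) = e^(−β·z₁)/e^(−β·z₂) = e^{β(z₂−z₁)}
= exp(0.424 × 2.4) = exp(1.018) = 2.7665

2.77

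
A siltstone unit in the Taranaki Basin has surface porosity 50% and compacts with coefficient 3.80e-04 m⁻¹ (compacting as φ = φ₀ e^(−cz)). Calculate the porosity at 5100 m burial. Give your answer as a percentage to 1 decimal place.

Working in km (1 km = 1000 m; c in km⁻¹ = c in m⁻¹ × 1000):
φ = φ₀·exp(−c·z) = 0.5 × exp(−0.38 × 5.1) = 0.5 × exp(−1.938)
  = 0.5 × 0.1440 = 0.0720

7.2%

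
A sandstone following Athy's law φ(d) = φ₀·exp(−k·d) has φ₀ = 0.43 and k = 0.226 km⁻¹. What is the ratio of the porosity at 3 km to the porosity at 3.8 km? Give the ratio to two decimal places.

φ(d₁)/φ(d₂) = e^(−k·d₁)/e^(−k·d₂) = e^{k(d₂−d₁)}
= exp(0.226 × 0.8) = exp(0.1808) = 1.1982

1.20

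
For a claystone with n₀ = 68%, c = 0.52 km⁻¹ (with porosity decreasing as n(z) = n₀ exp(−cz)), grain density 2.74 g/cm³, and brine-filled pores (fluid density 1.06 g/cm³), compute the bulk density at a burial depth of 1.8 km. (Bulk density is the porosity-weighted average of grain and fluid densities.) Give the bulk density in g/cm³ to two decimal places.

Porosity at depth: n = 0.68·exp(−0.52×1.8) = 0.68×0.3922 = 0.2667
Bulk density: ρ_b = (1−n)ρ_g + n·ρ_f = 0.7333×2.74 + 0.2667×1.06
       = 2.009 + 0.283 = 2.292 g/cm³

2.29 g/cm³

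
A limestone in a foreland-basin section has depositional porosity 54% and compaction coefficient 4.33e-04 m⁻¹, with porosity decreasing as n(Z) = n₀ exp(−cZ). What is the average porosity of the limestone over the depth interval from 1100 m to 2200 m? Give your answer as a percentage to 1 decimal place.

Working in km (1 km = 1000 m; c in km⁻¹ = c in m⁻¹ × 1000):
⟨n⟩ = (1/(Z₂−Z₁)) ∫ n₀ e^(−cZ) dZ = n₀·(e^(−c·Z₁) − e^(−c·Z₂)) / (c·(Z₂−Z₁))
e^(−0.433×1.1) = 0.6211; e^(−0.433×2.2) = 0.3857
⟨n⟩ = 0.54 × (0.6211 − 0.3857) / (0.433 × 1.1) = 0.54 × 0.4941 = 0.2668

26.7%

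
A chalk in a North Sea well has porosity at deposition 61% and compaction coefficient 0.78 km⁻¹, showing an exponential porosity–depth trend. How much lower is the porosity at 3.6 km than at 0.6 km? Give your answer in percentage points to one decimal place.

34.5 percentage points

phi(0.6) = 0.61·e^(−0.78×0.6) = 0.3820
phi(3.6) = 0.61·e^(−0.78×3.6) = 0.0368
Δphi = 0.3820 − 0.0368 = 0.3452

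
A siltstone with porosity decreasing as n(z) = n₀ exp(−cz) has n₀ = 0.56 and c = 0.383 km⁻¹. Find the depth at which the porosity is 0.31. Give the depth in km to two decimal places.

Invert Athy's law: z = ln(n₀/n) / c
z = ln(0.56/0.31) / 0.383 = ln(1.806) / 0.383 = 0.5914 / 0.383 = 1.544 km

1.54 km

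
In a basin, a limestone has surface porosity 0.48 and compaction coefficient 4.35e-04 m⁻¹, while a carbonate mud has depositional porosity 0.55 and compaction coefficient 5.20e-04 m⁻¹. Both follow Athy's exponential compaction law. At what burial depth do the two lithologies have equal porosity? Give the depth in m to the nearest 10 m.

Working in km (1 km = 1000 m; c in km⁻¹ = c in m⁻¹ × 1000):
Set φ₀ₐ e^(−cₐz) = φ₀ᵦ e^(−cᵦz) ⇒ ln(φ₀ₐ/φ₀ᵦ) = (cₐ − cᵦ)·z
z = ln(0.48/0.55) / (0.435 − 0.52) = -0.1361 / -0.085 = 1.602 km

1600 m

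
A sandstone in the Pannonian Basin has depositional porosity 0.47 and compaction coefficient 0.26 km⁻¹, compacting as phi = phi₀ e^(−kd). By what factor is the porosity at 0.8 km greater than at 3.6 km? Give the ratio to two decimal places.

phi(d₁)/phi(d₂) = e^(−k·d₁)/e^(−k·d₂) = e^{k(d₂−d₁)}
= exp(0.26 × 2.8) = exp(0.728) = 2.0709

2.07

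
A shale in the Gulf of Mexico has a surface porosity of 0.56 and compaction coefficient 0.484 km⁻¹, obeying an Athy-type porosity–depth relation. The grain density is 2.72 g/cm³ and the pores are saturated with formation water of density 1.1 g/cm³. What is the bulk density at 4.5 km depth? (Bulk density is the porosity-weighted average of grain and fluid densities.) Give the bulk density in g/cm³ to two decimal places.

Porosity at depth: n = 0.56·exp(−0.484×4.5) = 0.56×0.1133 = 0.0634
Bulk density: ρ_b = (1−n)ρ_g + n·ρ_f = 0.9366×2.72 + 0.0634×1.1
       = 2.547 + 0.070 = 2.617 g/cm³

2.62 g/cm³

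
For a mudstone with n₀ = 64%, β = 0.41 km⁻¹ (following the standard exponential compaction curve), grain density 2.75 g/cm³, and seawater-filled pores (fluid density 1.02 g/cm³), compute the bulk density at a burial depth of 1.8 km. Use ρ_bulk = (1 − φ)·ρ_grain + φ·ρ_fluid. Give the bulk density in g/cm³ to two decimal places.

2.22 g/cm³

Porosity at depth: n = 0.64·exp(−0.41×1.8) = 0.64×0.4781 = 0.3060
Bulk density: ρ_b = (1−n)ρ_g + n·ρ_f = 0.6940×2.75 + 0.3060×1.02
       = 1.909 + 0.312 = 2.221 g/cm³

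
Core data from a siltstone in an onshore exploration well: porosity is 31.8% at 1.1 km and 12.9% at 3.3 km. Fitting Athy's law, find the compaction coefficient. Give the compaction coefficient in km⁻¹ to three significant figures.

0.410 km⁻¹

Athy: φ(d) = φ₀ e^(−βd) ⇒ φ₁/φ₂ = e^{β(d₂−d₁)} ⇒ β = ln(φ₁/φ₂)/(d₂−d₁)
β = ln(0.318/0.129) / (3.3 − 1.1) = ln(2.465) / 2.2 = 0.9022 / 2.2 = 0.4101 km⁻¹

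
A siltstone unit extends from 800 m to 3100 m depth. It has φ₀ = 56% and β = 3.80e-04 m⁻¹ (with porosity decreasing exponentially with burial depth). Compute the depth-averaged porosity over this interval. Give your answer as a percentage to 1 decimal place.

Working in km (1 km = 1000 m; β in km⁻¹ = β in m⁻¹ × 1000):
⟨φ⟩ = (1/(d₂−d₁)) ∫ φ₀ e^(−βd) dd = φ₀·(e^(−β·d₁) − e^(−β·d₂)) / (β·(d₂−d₁))
e^(−0.38×0.8) = 0.7379; e^(−0.38×3.1) = 0.3079
⟨φ⟩ = 0.56 × (0.7379 − 0.3079) / (0.38 × 2.3) = 0.56 × 0.4920 = 0.2755

27.5%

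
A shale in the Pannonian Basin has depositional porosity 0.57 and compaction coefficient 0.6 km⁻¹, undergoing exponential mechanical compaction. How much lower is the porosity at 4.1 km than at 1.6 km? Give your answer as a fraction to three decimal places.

0.170

phi(1.6) = 0.57·e^(−0.6×1.6) = 0.2182
phi(4.1) = 0.57·e^(−0.6×4.1) = 0.0487
Δphi = 0.2182 − 0.0487 = 0.1696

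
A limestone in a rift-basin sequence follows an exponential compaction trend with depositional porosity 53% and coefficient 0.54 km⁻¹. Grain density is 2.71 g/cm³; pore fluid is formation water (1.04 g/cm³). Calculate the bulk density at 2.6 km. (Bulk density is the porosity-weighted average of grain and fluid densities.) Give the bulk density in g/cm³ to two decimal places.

2.49 g/cm³

Porosity at depth: n = 0.53·exp(−0.54×2.6) = 0.53×0.2456 = 0.1302
Bulk density: ρ_b = (1−n)ρ_g + n·ρ_f = 0.8698×2.71 + 0.1302×1.04
       = 2.357 + 0.135 = 2.493 g/cm³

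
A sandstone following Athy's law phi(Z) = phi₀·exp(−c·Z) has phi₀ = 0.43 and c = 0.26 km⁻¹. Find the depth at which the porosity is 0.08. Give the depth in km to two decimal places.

6.47 km

Invert Athy's law: Z = ln(phi₀/phi) / c
Z = ln(0.43/0.08) / 0.26 = ln(5.375) / 0.26 = 1.6818 / 0.26 = 6.468 km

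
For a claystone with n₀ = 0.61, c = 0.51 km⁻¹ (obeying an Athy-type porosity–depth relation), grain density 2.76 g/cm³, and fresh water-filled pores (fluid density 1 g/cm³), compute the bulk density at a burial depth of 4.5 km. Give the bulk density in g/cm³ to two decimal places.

Porosity at depth: n = 0.61·exp(−0.51×4.5) = 0.61×0.1008 = 0.0615
Bulk density: ρ_b = (1−n)ρ_g + n·ρ_f = 0.9385×2.76 + 0.0615×1
       = 2.590 + 0.061 = 2.652 g/cm³

2.65 g/cm³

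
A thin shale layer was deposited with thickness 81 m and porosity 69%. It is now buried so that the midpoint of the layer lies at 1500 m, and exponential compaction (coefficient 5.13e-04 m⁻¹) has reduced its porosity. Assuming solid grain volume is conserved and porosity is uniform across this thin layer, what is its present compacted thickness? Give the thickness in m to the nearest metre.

37 m

Working in km (1 km = 1000 m; k in km⁻¹ = k in m⁻¹ × 1000):
Porosity at 1.5 km: n = 0.69·exp(−0.513×1.5) = 0.3196
Solid-volume conservation: h(1−n) = h₀(1−n₀) ⇒ h = h₀·(1−n₀)/(1−n)
h = 0.081 × (1 − 0.69)/(1 − 0.3196) = 0.081 × 0.4556 = 0.0369 km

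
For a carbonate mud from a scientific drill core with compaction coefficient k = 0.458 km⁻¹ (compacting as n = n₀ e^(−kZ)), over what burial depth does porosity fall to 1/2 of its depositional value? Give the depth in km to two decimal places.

1.51 km

n/n₀ = 1/2 ⇒ exp(−k·Z) = 1/2 ⇒ Z = ln(2) / k
Z = 0.6931 / 0.458 = 1.513 km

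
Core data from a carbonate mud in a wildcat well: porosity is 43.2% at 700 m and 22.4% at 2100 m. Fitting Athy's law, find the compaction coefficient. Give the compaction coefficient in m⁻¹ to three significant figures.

Working in km (1 km = 1000 m; k in km⁻¹ = k in m⁻¹ × 1000):
Athy: n(z) = n₀ e^(−kz) ⇒ n₁/n₂ = e^{k(z₂−z₁)} ⇒ k = ln(n₁/n₂)/(z₂−z₁)
k = ln(0.432/0.224) / (2.1 − 0.7) = ln(1.929) / 1.4 = 0.6568 / 1.4 = 0.4691 km⁻¹

0.000469 m⁻¹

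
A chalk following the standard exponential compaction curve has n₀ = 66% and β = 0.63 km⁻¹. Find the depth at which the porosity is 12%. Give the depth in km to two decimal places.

Invert Athy's law: Z = ln(n₀/n) / β
Z = ln(0.66/0.12) / 0.63 = ln(5.5) / 0.63 = 1.7047 / 0.63 = 2.706 km

2.71 km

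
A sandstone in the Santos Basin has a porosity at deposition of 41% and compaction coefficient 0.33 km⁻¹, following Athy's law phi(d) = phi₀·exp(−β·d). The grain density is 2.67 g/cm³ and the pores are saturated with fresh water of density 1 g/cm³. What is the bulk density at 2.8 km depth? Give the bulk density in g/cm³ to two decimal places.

Porosity at depth: phi = 0.41·exp(−0.33×2.8) = 0.41×0.3969 = 0.1627
Bulk density: ρ_b = (1−phi)ρ_g + phi·ρ_f = 0.8373×2.67 + 0.1627×1
       = 2.235 + 0.163 = 2.398 g/cm³

2.40 g/cm³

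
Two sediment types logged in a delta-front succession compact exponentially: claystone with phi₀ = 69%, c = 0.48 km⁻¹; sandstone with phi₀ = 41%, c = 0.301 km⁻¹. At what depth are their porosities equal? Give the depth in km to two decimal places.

Set phi₀ₐ e^(−cₐz) = phi₀ᵦ e^(−cᵦz) ⇒ ln(phi₀ₐ/phi₀ᵦ) = (cₐ − cᵦ)·z
z = ln(0.69/0.41) / (0.48 − 0.301) = 0.5205 / 0.179 = 2.908 km

2.91 km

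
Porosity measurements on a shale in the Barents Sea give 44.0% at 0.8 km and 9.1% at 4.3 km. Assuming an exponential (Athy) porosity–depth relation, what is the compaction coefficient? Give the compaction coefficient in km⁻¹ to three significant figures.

0.450 km⁻¹

Athy: phi(Z) = phi₀ e^(−βZ) ⇒ phi₁/phi₂ = e^{β(Z₂−Z₁)} ⇒ β = ln(phi₁/phi₂)/(Z₂−Z₁)
β = ln(0.44/0.091) / (4.3 − 0.8) = ln(4.835) / 3.5 = 1.5759 / 3.5 = 0.4503 km⁻¹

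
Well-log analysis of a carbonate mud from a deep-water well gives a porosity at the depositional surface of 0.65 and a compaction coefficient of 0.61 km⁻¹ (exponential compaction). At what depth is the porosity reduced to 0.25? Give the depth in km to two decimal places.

1.57 km

Invert Athy's law: z = ln(n₀/n) / k
z = ln(0.65/0.25) / 0.61 = ln(2.6) / 0.61 = 0.9555 / 0.61 = 1.566 km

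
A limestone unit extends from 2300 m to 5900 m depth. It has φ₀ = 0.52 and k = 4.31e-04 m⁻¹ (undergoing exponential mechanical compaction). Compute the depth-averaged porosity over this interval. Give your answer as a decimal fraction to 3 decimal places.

0.098

Working in km (1 km = 1000 m; k in km⁻¹ = k in m⁻¹ × 1000):
⟨φ⟩ = (1/(d₂−d₁)) ∫ φ₀ e^(−kd) dd = φ₀·(e^(−k·d₁) − e^(−k·d₂)) / (k·(d₂−d₁))
e^(−0.431×2.3) = 0.3711; e^(−0.431×5.9) = 0.0786
⟨φ⟩ = 0.52 × (0.3711 − 0.0786) / (0.431 × 3.6) = 0.52 × 0.1885 = 0.0980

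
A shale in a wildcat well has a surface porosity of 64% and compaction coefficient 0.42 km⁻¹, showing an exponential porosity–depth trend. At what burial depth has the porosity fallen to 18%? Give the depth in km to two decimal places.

Invert Athy's law: d = ln(phi₀/phi) / k
d = ln(0.64/0.18) / 0.42 = ln(3.556) / 0.42 = 1.2685 / 0.42 = 3.020 km

3.02 km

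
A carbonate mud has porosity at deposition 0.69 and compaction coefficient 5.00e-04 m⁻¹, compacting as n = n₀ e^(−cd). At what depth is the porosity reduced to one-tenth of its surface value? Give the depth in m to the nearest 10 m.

4610 m

Working in km (1 km = 1000 m; c in km⁻¹ = c in m⁻¹ × 1000):
n/n₀ = 1/10 ⇒ exp(−c·d) = 1/10 ⇒ d = ln(10) / c
d = 2.3026 / 0.5 = 4.605 km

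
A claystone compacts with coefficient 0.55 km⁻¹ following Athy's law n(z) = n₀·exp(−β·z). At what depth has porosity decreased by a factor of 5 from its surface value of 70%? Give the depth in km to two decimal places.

n/n₀ = 1/5 ⇒ exp(−β·z) = 1/5 ⇒ z = ln(5) / β
z = 1.6094 / 0.55 = 2.926 km

2.93 km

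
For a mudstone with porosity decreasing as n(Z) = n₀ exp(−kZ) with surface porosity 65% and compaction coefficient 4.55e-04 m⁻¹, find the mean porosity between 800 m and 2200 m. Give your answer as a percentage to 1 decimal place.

33.4%

Working in km (1 km = 1000 m; k in km⁻¹ = k in m⁻¹ × 1000):
⟨n⟩ = (1/(Z₂−Z₁)) ∫ n₀ e^(−kZ) dZ = n₀·(e^(−k·Z₁) − e^(−k·Z₂)) / (k·(Z₂−Z₁))
e^(−0.455×0.8) = 0.6949; e^(−0.455×2.2) = 0.3675
⟨n⟩ = 0.65 × (0.6949 − 0.3675) / (0.455 × 1.4) = 0.65 × 0.5139 = 0.3341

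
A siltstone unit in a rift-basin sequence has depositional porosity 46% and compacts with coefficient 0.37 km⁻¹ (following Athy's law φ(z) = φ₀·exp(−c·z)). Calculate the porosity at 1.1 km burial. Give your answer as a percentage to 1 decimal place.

φ = φ₀·exp(−c·z) = 0.46 × exp(−0.37 × 1.1) = 0.46 × exp(−0.407)
  = 0.46 × 0.6656 = 0.3062

30.6%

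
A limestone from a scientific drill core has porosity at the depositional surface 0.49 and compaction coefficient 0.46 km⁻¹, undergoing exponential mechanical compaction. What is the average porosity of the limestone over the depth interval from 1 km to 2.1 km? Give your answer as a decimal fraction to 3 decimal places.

0.243

⟨n⟩ = (1/(Z₂−Z₁)) ∫ n₀ e^(−kZ) dZ = n₀·(e^(−k·Z₁) − e^(−k·Z₂)) / (k·(Z₂−Z₁))
e^(−0.46×1) = 0.6313; e^(−0.46×2.1) = 0.3806
⟨n⟩ = 0.49 × (0.6313 − 0.3806) / (0.46 × 1.1) = 0.49 × 0.4954 = 0.2428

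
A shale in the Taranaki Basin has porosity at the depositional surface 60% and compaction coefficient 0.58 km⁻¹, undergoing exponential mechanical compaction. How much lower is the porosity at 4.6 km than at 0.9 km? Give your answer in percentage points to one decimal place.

31.4 percentage points

n(0.9) = 0.6·e^(−0.58×0.9) = 0.3560
n(4.6) = 0.6·e^(−0.58×4.6) = 0.0416
Δn = 0.3560 − 0.0416 = 0.3144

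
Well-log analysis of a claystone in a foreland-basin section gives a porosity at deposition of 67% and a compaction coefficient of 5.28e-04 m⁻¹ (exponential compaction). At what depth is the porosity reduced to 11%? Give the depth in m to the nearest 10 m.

Working in km (1 km = 1000 m; k in km⁻¹ = k in m⁻¹ × 1000):
Invert Athy's law: d = ln(n₀/n) / k
d = ln(0.67/0.11) / 0.528 = ln(6.091) / 0.528 = 1.8068 / 0.528 = 3.422 km

3420 m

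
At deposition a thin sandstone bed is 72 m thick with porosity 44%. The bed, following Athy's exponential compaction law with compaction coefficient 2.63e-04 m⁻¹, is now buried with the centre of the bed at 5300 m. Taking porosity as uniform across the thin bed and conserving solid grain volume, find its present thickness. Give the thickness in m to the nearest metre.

Working in km (1 km = 1000 m; c in km⁻¹ = c in m⁻¹ × 1000):
Porosity at 5.3 km: n = 0.44·exp(−0.263×5.3) = 0.1092
Solid-volume conservation: h(1−n) = h₀(1−n₀) ⇒ h = h₀·(1−n₀)/(1−n)
h = 0.072 × (1 − 0.44)/(1 − 0.1092) = 0.072 × 0.6286 = 0.0453 km

45 m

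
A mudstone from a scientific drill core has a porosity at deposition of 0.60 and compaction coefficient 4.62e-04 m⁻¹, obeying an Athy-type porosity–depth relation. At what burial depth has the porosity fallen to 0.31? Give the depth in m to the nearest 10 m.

Working in km (1 km = 1000 m; c in km⁻¹ = c in m⁻¹ × 1000):
Invert Athy's law: z = ln(φ₀/φ) / c
z = ln(0.6/0.31) / 0.462 = ln(1.935) / 0.462 = 0.6604 / 0.462 = 1.429 km

1430 m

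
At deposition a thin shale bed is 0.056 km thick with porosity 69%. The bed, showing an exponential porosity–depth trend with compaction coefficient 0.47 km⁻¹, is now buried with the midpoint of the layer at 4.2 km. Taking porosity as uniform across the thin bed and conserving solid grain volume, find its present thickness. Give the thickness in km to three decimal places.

0.019 km

Porosity at 4.2 km: φ = 0.69·exp(−0.47×4.2) = 0.0958
Solid-volume conservation: h(1−φ) = h₀(1−φ₀) ⇒ h = h₀·(1−φ₀)/(1−φ)
h = 0.056 × (1 − 0.69)/(1 − 0.0958) = 0.056 × 0.3429 = 0.0192 km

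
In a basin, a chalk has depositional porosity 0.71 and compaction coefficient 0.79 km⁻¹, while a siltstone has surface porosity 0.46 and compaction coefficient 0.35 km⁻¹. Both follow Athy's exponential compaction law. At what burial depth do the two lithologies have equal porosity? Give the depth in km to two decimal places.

0.99 km

Set phi₀ₐ e^(−kₐZ) = phi₀ᵦ e^(−kᵦZ) ⇒ ln(phi₀ₐ/phi₀ᵦ) = (kₐ − kᵦ)·Z
Z = ln(0.71/0.46) / (0.79 − 0.35) = 0.4340 / 0.44 = 0.986 km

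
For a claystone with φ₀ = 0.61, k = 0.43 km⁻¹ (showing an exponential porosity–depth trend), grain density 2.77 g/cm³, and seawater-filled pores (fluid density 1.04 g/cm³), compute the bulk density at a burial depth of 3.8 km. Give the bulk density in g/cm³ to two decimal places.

2.56 g/cm³

Porosity at depth: φ = 0.61·exp(−0.43×3.8) = 0.61×0.1951 = 0.1190
Bulk density: ρ_b = (1−φ)ρ_g + φ·ρ_f = 0.8810×2.77 + 0.1190×1.04
       = 2.440 + 0.124 = 2.564 g/cm³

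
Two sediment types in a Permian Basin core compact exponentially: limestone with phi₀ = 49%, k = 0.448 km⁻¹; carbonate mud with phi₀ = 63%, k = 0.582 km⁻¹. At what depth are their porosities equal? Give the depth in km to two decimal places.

Set phi₀ₐ e^(−kₐd) = phi₀ᵦ e^(−kᵦd) ⇒ ln(phi₀ₐ/phi₀ᵦ) = (kₐ − kᵦ)·d
d = ln(0.49/0.63) / (0.448 − 0.582) = -0.2513 / -0.134 = 1.875 km

1.88 km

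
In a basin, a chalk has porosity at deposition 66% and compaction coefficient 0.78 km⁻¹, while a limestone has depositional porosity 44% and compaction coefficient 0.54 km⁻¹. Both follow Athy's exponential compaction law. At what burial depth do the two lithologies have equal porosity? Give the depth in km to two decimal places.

Set φ₀ₐ e^(−cₐz) = φ₀ᵦ e^(−cᵦz) ⇒ ln(φ₀ₐ/φ₀ᵦ) = (cₐ − cᵦ)·z
z = ln(0.66/0.44) / (0.78 − 0.54) = 0.4055 / 0.24 = 1.689 km

1.69 km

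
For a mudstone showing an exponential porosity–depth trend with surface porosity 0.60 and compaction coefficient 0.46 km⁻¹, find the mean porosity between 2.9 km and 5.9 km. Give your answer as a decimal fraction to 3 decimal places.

0.086

⟨phi⟩ = (1/(d₂−d₁)) ∫ phi₀ e^(−cd) dd = phi₀·(e^(−c·d₁) − e^(−c·d₂)) / (c·(d₂−d₁))
e^(−0.46×2.9) = 0.2634; e^(−0.46×5.9) = 0.0663
⟨phi⟩ = 0.6 × (0.2634 − 0.0663) / (0.46 × 3) = 0.6 × 0.1429 = 0.0857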